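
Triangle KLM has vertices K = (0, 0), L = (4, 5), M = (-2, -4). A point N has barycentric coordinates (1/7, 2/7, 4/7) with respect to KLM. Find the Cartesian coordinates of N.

(0, -6/7)

N = (1/7)·K + (2/7)·L + (4/7)·M.
x-coordinate: (1/7)·0 + (2/7)·4 + (4/7)·(-2) = 0.
y-coordinate: (1/7)·0 + (2/7)·5 + (4/7)·(-4) = -6/7.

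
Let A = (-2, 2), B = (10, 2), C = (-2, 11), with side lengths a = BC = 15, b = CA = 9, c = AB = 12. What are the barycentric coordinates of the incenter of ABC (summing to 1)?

(5/12, 1/4, 1/3)

The incenter has barycentric coordinates proportional to the opposite side lengths: (15 : 9 : 12).
Normalizing by 15+9+12 = 36 gives (5/12, 1/4, 1/3).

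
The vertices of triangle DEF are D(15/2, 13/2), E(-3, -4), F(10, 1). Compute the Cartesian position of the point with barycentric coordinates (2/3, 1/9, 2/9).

G = (2/3)·D + (1/9)·E + (2/9)·F.
x-coordinate: (2/3)·(15/2) + (1/9)·(-3) + (2/9)·10 = 62/9.
y-coordinate: (2/3)·(13/2) + (1/9)·(-4) + (2/9)·1 = 37/9.

(62/9, 37/9)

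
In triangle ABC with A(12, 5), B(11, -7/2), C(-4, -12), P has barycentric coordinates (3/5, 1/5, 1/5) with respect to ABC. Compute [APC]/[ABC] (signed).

The signed ratio [APC]/[ABC] equals the barycentric coordinate of P at vertex B, which is 1/5.

1/5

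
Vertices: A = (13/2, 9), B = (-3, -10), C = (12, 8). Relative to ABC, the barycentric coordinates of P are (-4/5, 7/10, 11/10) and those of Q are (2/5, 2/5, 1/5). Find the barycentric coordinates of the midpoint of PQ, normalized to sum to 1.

(-1/5, 11/20, 13/20)

Since both coordinate triples sum to 1, the midpoint's barycentrics are the componentwise average.
(-4/5+2/5)/2 = -1/5; similarly 11/20 and 13/20.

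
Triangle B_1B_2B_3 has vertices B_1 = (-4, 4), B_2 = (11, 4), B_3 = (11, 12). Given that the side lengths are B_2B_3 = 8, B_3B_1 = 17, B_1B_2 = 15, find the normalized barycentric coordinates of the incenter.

The incenter has barycentric coordinates proportional to the opposite side lengths: (8 : 17 : 15).
Normalizing by 8+17+15 = 40 gives (1/5, 17/40, 3/8).

(1/5, 17/40, 3/8)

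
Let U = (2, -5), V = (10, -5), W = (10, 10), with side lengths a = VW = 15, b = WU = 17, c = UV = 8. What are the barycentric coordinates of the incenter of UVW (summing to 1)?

The incenter has barycentric coordinates proportional to the opposite side lengths: (15 : 17 : 8).
Normalizing by 15+17+8 = 40 gives (3/8, 17/40, 1/5).

(3/8, 17/40, 1/5)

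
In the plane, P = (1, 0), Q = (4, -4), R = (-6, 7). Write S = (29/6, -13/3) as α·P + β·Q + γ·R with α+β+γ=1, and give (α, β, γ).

Signed area of the reference triangle: [PQR] = ½·(1·(-4−7) + 4·(7−0) + (-6)·(0−(-4))) = ½·(-11 + 28 − 24) = -7/2.
[SQR] = ½·((29/6)·(-4−7) + 4·(7−(-13/3)) + (-6)·(-13/3−(-4))) = ½·(-319/6 + 136/3 + 2) = -35/12, so the P-coordinate is (-35/12)/(-7/2) = 5/6.
[PSR] = ½·(1·(-13/3−7) + (29/6)·(7−0) + (-6)·(0−(-13/3))) = ½·(-34/3 + 203/6 − 26) = -7/4, so the Q-coordinate is 1/2.
[PQS] = ½·(1·(-4−(-13/3)) + 4·(-13/3−0) + (29/6)·(0−(-4))) = ½·(1/3 − 52/3 + 58/3) = 7/6, so the R-coordinate is -1/3.

(5/6, 1/2, -1/3)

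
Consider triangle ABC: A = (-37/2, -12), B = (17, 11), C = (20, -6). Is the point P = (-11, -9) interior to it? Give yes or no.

yes

Barycentric coordinates of P: (1072/1345, 141/1345, 132/1345).
The three coordinates are positive, positive, positive; a point is interior exactly when all three are positive.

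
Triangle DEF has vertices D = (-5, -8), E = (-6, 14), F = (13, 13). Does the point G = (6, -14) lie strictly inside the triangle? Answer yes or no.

no

Barycentric coordinates of G: (520/417, -113/139, 236/417).
The three coordinates are positive, negative, positive; a point is interior exactly when all three are positive.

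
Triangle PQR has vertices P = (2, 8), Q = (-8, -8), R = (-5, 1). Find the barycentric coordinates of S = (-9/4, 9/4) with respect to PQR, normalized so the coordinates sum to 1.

(1/2, 1/4, 1/4)

Signed area of the reference triangle: [PQR] = ½·(2·(-8−1) + (-8)·(1−8) + (-5)·(8−(-8))) = ½·(-18 + 56 − 80) = -21.
[SQR] = ½·((-9/4)·(-8−1) + (-8)·(1−(9/4)) + (-5)·(9/4−(-8))) = ½·(81/4 + 10 − 205/4) = -21/2, so the P-coordinate is (-21/2)/(-21) = 1/2.
[PSR] = ½·(2·(9/4−1) + (-9/4)·(1−8) + (-5)·(8−(9/4))) = ½·(5/2 + 63/4 − 115/4) = -21/4, so the Q-coordinate is 1/4.
[PQS] = ½·(2·(-8−(9/4)) + (-8)·(9/4−8) + (-9/4)·(8−(-8))) = ½·(-41/2 + 46 − 36) = -21/4, so the R-coordinate is 1/4.
Check: 1/2 + 1/4 + 1/4 = 1.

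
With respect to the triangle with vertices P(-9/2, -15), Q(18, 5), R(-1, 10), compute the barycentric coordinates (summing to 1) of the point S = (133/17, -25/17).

Signed area of the reference triangle: [PQR] = ½·((-9/2)·(5−10) + 18·(10−(-15)) + (-1)·(-15−5)) = ½·(45/2 + 450 + 20) = 985/4.
[SQR] = ½·((133/17)·(5−10) + 18·(10−(-25/17)) + (-1)·(-25/17−5)) = ½·(-665/17 + 3510/17 + 110/17) = 2955/34, so the P-coordinate is (2955/34)/(985/4) = 6/17.
[PSR] = ½·((-9/2)·(-25/17−10) + (133/17)·(10−(-15)) + (-1)·(-15−(-25/17))) = ½·(1755/34 + 3325/17 + 230/17) = 8865/68, so the Q-coordinate is 9/17.
[PQS] = ½·((-9/2)·(5−(-25/17)) + 18·(-25/17−(-15)) + (133/17)·(-15−5)) = ½·(-495/17 + 4140/17 − 2660/17) = 985/34, so the R-coordinate is 2/17.

(6/17, 9/17, 2/17)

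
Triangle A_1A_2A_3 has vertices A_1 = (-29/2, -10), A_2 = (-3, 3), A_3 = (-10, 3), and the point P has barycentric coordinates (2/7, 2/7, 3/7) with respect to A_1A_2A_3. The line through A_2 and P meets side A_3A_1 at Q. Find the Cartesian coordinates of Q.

(-59/5, -11/5)

Line A_2P meets A_3A_1 where the A_2-coordinate vanishes; zeroing P's A_2-weight and renormalizing leaves A_3, A_1-weights 3/7 : 2/7 → (3/5, 2/5).
So Q = (3/5)·A_3 + (2/5)·A_1 = (-59/5, -11/5).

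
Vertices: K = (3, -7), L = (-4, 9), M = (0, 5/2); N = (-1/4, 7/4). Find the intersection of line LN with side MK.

(1, -2/3)

Barycentric coordinates of N with respect to KLM: (1/4, 1/4, 1/2).
On side MK the L-coordinate is zero; dropping N's L-weight 1/4 and renormalizing the remaining 1/2 : 1/4 gives weights 2/3, 1/3 on M, K.
J = (2/3)·(0, 5/2) + (1/3)·(3, -7) = (1, -2/3).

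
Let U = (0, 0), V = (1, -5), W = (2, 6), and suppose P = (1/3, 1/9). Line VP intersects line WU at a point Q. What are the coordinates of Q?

Barycentric coordinates of P with respect to UVW: (7/9, 1/9, 1/9).
On side WU the V-coordinate is zero; dropping P's V-weight 1/9 and renormalizing the remaining 1/9 : 7/9 gives weights 1/8, 7/8 on W, U.
Q = (1/8)·(2, 6) + (7/8)·(0, 0) = (1/4, 3/4).

(1/4, 3/4)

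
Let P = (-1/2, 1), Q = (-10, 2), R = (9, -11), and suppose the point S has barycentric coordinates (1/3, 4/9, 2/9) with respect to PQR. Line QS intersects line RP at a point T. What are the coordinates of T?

(33/10, -19/5)

Line QS meets RP where the Q-coordinate vanishes; zeroing S's Q-weight and renormalizing leaves R, P-weights 2/9 : 1/3 → (2/5, 3/5).
So T = (2/5)·R + (3/5)·P = (33/10, -19/5).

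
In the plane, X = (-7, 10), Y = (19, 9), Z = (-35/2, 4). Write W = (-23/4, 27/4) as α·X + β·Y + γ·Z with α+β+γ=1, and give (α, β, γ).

(1/4, 1/4, 1/2)

Signed area of the reference triangle: [XYZ] = ½·((-7)·(9−4) + 19·(4−10) + (-35/2)·(10−9)) = ½·(-35 − 114 − 35/2) = -333/4.
[WYZ] = ½·((-23/4)·(9−4) + 19·(4−(27/4)) + (-35/2)·(27/4−9)) = ½·(-115/4 − 209/4 + 315/8) = -333/16, so the X-coordinate is (-333/16)/(-333/4) = 1/4.
[XWZ] = ½·((-7)·(27/4−4) + (-23/4)·(4−10) + (-35/2)·(10−(27/4))) = ½·(-77/4 + 69/2 − 455/8) = -333/16, so the Y-coordinate is 1/4.
[XYW] = ½·((-7)·(9−(27/4)) + 19·(27/4−10) + (-23/4)·(10−9)) = ½·(-63/4 − 247/4 − 23/4) = -333/8, so the Z-coordinate is 1/2.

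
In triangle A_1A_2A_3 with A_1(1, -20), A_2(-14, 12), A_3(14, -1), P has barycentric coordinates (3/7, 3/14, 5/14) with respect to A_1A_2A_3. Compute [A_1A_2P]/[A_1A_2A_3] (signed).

The signed ratio [A_1A_2P]/[A_1A_2A_3] equals the barycentric coordinate of P at vertex A_3, which is 5/14.

5/14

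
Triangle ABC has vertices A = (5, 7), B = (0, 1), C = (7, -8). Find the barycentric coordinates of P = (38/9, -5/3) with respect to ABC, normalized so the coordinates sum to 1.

(2/9, 1/3, 4/9)

Signed area of the reference triangle: [ABC] = ½·(5·(1−(-8)) + 0·(-8−7) + 7·(7−1)) = ½·(45 + 0 + 42) = 87/2.
[PBC] = ½·((38/9)·(1−(-8)) + 0·(-8−(-5/3)) + 7·(-5/3−1)) = ½·(38 + 0 − 56/3) = 29/3, so the A-coordinate is (29/3)/(87/2) = 2/9.
[APC] = ½·(5·(-5/3−(-8)) + (38/9)·(-8−7) + 7·(7−(-5/3))) = ½·(95/3 − 190/3 + 182/3) = 29/2, so the B-coordinate is 1/3.
[ABP] = ½·(5·(1−(-5/3)) + 0·(-5/3−7) + (38/9)·(7−1)) = ½·(40/3 + 0 + 76/3) = 58/3, so the C-coordinate is 4/9.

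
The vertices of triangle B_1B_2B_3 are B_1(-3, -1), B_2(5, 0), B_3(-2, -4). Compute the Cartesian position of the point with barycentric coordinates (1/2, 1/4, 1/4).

(-3/4, -3/2)

M = (1/2)·B_1 + (1/4)·B_2 + (1/4)·B_3.
x-coordinate: (1/2)·(-3) + (1/4)·5 + (1/4)·(-2) = -3/4.
y-coordinate: (1/2)·(-1) + (1/4)·0 + (1/4)·(-4) = -3/2.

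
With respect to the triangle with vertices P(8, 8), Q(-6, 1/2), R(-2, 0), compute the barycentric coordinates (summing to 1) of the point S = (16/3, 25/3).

Signed area of the reference triangle: [PQR] = ½·(8·(1/2−0) + (-6)·(0−8) + (-2)·(8−(1/2))) = ½·(4 + 48 − 15) = 37/2.
[SQR] = ½·((16/3)·(1/2−0) + (-6)·(0−(25/3)) + (-2)·(25/3−(1/2))) = ½·(8/3 + 50 − 47/3) = 37/2, so the P-coordinate is (37/2)/(37/2) = 1.
[PSR] = ½·(8·(25/3−0) + (16/3)·(0−8) + (-2)·(8−(25/3))) = ½·(200/3 − 128/3 + 2/3) = 37/3, so the Q-coordinate is 2/3.
[PQS] = ½·(8·(1/2−(25/3)) + (-6)·(25/3−8) + (16/3)·(8−(1/2))) = ½·(-188/3 − 2 + 40) = -37/3, so the R-coordinate is -2/3.
Check: 1 + 2/3 − 2/3 = 1.

(1, 2/3, -2/3)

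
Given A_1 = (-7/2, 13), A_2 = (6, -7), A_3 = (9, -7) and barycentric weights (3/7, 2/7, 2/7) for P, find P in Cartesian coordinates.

P = (3/7)·A_1 + (2/7)·A_2 + (2/7)·A_3.
x-coordinate: (3/7)·(-7/2) + (2/7)·6 + (2/7)·9 = 39/14.
y-coordinate: (3/7)·13 + (2/7)·(-7) + (2/7)·(-7) = 11/7.

(39/14, 11/7)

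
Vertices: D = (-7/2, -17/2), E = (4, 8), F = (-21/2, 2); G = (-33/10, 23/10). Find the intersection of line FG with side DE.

(3/2, 5/2)

Barycentric coordinates of G with respect to DEF: (1/5, 2/5, 2/5).
On side DE the F-coordinate is zero; dropping G's F-weight 2/5 and renormalizing the remaining 1/5 : 2/5 gives weights 1/3, 2/3 on D, E.
H = (1/3)·(-7/2, -17/2) + (2/3)·(4, 8) = (3/2, 5/2).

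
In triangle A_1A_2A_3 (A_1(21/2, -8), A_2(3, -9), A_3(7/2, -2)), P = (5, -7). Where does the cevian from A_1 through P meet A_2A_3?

(19/6, -20/3)

Barycentric coordinates of P with respect to A_1A_2A_3: (1/4, 1/2, 1/4).
On side A_2A_3 the A_1-coordinate is zero; dropping P's A_1-weight 1/4 and renormalizing the remaining 1/2 : 1/4 gives weights 2/3, 1/3 on A_2, A_3.
Q = (2/3)·(3, -9) + (1/3)·(7/2, -2) = (19/6, -20/3).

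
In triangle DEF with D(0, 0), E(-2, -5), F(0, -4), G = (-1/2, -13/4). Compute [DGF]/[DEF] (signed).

1/4

[DEF] = ½·(0·(-5−(-4)) + (-2)·(-4−0) + 0·(0−(-5))) = ½·(0 + 8 + 0) = 4.
[DGF] = ½·(0·(-13/4−(-4)) + (-1/2)·(-4−0) + 0·(0−(-13/4))) = ½·(0 + 2 + 0) = 1, so the ratio is 1/4 = 1/4.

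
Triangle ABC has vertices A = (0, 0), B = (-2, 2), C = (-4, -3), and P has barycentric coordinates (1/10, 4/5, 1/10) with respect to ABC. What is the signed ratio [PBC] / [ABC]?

1/10

The signed ratio [PBC]/[ABC] equals the barycentric coordinate of P at vertex A, which is 1/10.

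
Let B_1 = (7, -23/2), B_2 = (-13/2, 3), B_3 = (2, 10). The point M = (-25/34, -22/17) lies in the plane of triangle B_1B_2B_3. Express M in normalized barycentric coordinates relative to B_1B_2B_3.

Signed area of the reference triangle: [B_1B_2B_3] = ½·(7·(3−10) + (-13/2)·(10−(-23/2)) + 2·(-23/2−3)) = ½·(-49 − 559/4 − 29) = -871/8.
[MB_2B_3] = ½·((-25/34)·(3−10) + (-13/2)·(10−(-22/17)) + 2·(-22/17−3)) = ½·(175/34 − 1248/17 − 146/17) = -2613/68, so the B_1-coordinate is (-2613/68)/(-871/8) = 6/17.
[B_1MB_3] = ½·(7·(-22/17−10) + (-25/34)·(10−(-23/2)) + 2·(-23/2−(-22/17))) = ½·(-1344/17 − 1075/68 − 347/17) = -7839/136, so the B_2-coordinate is 9/17.
[B_1B_2M] = ½·(7·(3−(-22/17)) + (-13/2)·(-22/17−(-23/2)) + (-25/34)·(-23/2−3)) = ½·(511/17 − 4511/68 + 725/68) = -871/68, so the B_3-coordinate is 2/17.
Check: 6/17 + 9/17 + 2/17 = 1.

(6/17, 9/17, 2/17)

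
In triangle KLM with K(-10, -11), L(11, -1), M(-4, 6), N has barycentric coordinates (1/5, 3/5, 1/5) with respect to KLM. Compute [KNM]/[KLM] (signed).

The signed ratio [KNM]/[KLM] equals the barycentric coordinate of N at vertex L, which is 3/5.

3/5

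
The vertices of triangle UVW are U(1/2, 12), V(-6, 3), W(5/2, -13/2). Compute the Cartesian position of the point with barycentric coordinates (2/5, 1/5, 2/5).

(0, 14/5)

P = (2/5)·U + (1/5)·V + (2/5)·W.
x-coordinate: (2/5)·(1/2) + (1/5)·(-6) + (2/5)·(5/2) = 0.
y-coordinate: (2/5)·12 + (1/5)·3 + (2/5)·(-13/2) = 14/5.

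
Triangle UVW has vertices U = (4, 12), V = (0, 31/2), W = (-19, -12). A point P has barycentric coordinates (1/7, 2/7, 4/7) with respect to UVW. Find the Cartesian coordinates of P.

P = (1/7)·U + (2/7)·V + (4/7)·W.
x-coordinate: (1/7)·4 + (2/7)·0 + (4/7)·(-19) = -72/7.
y-coordinate: (1/7)·12 + (2/7)·(31/2) + (4/7)·(-12) = -5/7.

(-72/7, -5/7)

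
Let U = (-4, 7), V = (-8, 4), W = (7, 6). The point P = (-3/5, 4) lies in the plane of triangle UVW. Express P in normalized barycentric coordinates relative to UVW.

(-2/5, 4/5, 3/5)

Signed area of the reference triangle: [UVW] = ½·((-4)·(4−6) + (-8)·(6−7) + 7·(7−4)) = ½·(8 + 8 + 21) = 37/2.
[PVW] = ½·((-3/5)·(4−6) + (-8)·(6−4) + 7·(4−4)) = ½·(6/5 − 16 + 0) = -37/5, so the U-coordinate is (-37/5)/(37/2) = -2/5.
[UPW] = ½·((-4)·(4−6) + (-3/5)·(6−7) + 7·(7−4)) = ½·(8 + 3/5 + 21) = 74/5, so the V-coordinate is 4/5.
[UVP] = ½·((-4)·(4−4) + (-8)·(4−7) + (-3/5)·(7−4)) = ½·(0 + 24 − 9/5) = 111/10, so the W-coordinate is 3/5.
Check: -2/5 + 4/5 + 3/5 = 1.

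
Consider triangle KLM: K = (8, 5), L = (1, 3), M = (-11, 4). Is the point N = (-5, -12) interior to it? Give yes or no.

no

Barycentric coordinates of N: (-6, 10, -3).
The three coordinates are negative, positive, negative; a point is interior exactly when all three are positive.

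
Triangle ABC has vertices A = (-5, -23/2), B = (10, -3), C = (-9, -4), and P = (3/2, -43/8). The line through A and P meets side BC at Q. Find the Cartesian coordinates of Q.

(11/3, -10/3)

Barycentric coordinates of P with respect to ABC: (1/4, 1/2, 1/4).
On side BC the A-coordinate is zero; dropping P's A-weight 1/4 and renormalizing the remaining 1/2 : 1/4 gives weights 2/3, 1/3 on B, C.
Q = (2/3)·(10, -3) + (1/3)·(-9, -4) = (11/3, -10/3).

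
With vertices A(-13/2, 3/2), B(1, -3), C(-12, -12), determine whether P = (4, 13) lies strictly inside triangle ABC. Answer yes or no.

Barycentric coordinates of P: (181/126, 157/252, -89/84).
The three coordinates are positive, positive, negative; a point is interior exactly when all three are positive.

no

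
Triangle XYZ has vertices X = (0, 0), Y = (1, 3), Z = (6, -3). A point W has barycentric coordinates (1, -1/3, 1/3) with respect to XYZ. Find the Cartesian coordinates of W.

W = 1·X + (-1/3)·Y + (1/3)·Z.
x-coordinate: 1·0 + (-1/3)·1 + (1/3)·6 = 5/3.
y-coordinate: 1·0 + (-1/3)·3 + (1/3)·(-3) = -2.

(5/3, -2)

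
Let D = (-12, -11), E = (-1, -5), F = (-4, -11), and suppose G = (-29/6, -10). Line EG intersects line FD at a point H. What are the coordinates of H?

Barycentric coordinates of G with respect to DEF: (1/6, 1/6, 2/3).
On side FD the E-coordinate is zero; dropping G's E-weight 1/6 and renormalizing the remaining 2/3 : 1/6 gives weights 4/5, 1/5 on F, D.
H = (4/5)·(-4, -11) + (1/5)·(-12, -11) = (-28/5, -11).

(-28/5, -11)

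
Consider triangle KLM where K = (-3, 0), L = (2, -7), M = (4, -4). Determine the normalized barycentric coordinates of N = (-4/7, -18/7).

Signed area of the reference triangle: [KLM] = ½·((-3)·(-7−(-4)) + 2·(-4−0) + 4·(0−(-7))) = ½·(9 − 8 + 28) = 29/2.
[NLM] = ½·((-4/7)·(-7−(-4)) + 2·(-4−(-18/7)) + 4·(-18/7−(-7))) = ½·(12/7 − 20/7 + 124/7) = 58/7, so the K-coordinate is (58/7)/(29/2) = 4/7.
[KNM] = ½·((-3)·(-18/7−(-4)) + (-4/7)·(-4−0) + 4·(0−(-18/7))) = ½·(-30/7 + 16/7 + 72/7) = 29/7, so the L-coordinate is 2/7.
[KLN] = ½·((-3)·(-7−(-18/7)) + 2·(-18/7−0) + (-4/7)·(0−(-7))) = ½·(93/7 − 36/7 − 4) = 29/14, so the M-coordinate is 1/7.

(4/7, 2/7, 1/7)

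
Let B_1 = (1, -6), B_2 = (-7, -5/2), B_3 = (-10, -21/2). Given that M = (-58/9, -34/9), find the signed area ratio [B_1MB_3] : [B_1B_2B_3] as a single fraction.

[B_1B_2B_3] = ½·(1·(-5/2−(-21/2)) + (-7)·(-21/2−(-6)) + (-10)·(-6−(-5/2))) = ½·(8 + 63/2 + 35) = 149/4.
[B_1MB_3] = ½·(1·(-34/9−(-21/2)) + (-58/9)·(-21/2−(-6)) + (-10)·(-6−(-34/9))) = ½·(121/18 + 29 + 200/9) = 1043/36, so the ratio is (1043/36)/(149/4) = 7/9.

7/9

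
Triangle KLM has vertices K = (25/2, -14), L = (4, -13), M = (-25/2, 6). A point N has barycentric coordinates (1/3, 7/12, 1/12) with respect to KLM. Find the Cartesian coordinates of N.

(131/24, -47/4)

N = (1/3)·K + (7/12)·L + (1/12)·M.
x-coordinate: (1/3)·(25/2) + (7/12)·4 + (1/12)·(-25/2) = 131/24.
y-coordinate: (1/3)·(-14) + (7/12)·(-13) + (1/12)·6 = -47/4.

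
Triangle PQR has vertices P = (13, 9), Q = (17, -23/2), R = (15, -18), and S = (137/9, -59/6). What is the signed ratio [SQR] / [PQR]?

2/9

[PQR] = ½·(13·(-23/2−(-18)) + 17·(-18−9) + 15·(9−(-23/2))) = ½·(169/2 − 459 + 615/2) = -67/2.
[SQR] = ½·((137/9)·(-23/2−(-18)) + 17·(-18−(-59/6)) + 15·(-59/6−(-23/2))) = ½·(1781/18 − 833/6 + 25) = -67/9, so the ratio is (-67/9)/(-67/2) = 2/9.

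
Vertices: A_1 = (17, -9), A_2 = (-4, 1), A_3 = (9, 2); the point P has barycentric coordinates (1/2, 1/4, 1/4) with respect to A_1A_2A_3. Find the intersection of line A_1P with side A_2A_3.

Line A_1P meets A_2A_3 where the A_1-coordinate vanishes; zeroing P's A_1-weight and renormalizing leaves A_2, A_3-weights 1/4 : 1/4 → (1/2, 1/2).
So Q = (1/2)·A_2 + (1/2)·A_3 = (5/2, 3/2).

(5/2, 3/2)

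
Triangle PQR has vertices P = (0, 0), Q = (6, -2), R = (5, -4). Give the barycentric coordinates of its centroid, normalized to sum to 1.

The centroid is the average of the vertices, so each weight is 1/3.

(1/3, 1/3, 1/3)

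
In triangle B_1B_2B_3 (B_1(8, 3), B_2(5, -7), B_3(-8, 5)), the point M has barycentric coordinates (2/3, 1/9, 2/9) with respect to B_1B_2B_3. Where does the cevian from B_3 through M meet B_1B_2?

Line B_3M meets B_1B_2 where the B_3-coordinate vanishes; zeroing M's B_3-weight and renormalizing leaves B_1, B_2-weights 2/3 : 1/9 → (6/7, 1/7).
So N = (6/7)·B_1 + (1/7)·B_2 = (53/7, 11/7).

(53/7, 11/7)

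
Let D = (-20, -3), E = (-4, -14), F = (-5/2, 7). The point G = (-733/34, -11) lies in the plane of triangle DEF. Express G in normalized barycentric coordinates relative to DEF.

Signed area of the reference triangle: [DEF] = ½·((-20)·(-14−7) + (-4)·(7−(-3)) + (-5/2)·(-3−(-14))) = ½·(420 − 40 − 55/2) = 705/4.
[GEF] = ½·((-733/34)·(-14−7) + (-4)·(7−(-11)) + (-5/2)·(-11−(-14))) = ½·(15393/34 − 72 − 15/2) = 6345/34, so the D-coordinate is (6345/34)/(705/4) = 18/17.
[DGF] = ½·((-20)·(-11−7) + (-733/34)·(7−(-3)) + (-5/2)·(-3−(-11))) = ½·(360 − 3665/17 − 20) = 2115/34, so the E-coordinate is 6/17.
[DEG] = ½·((-20)·(-14−(-11)) + (-4)·(-11−(-3)) + (-733/34)·(-3−(-14))) = ½·(60 + 32 − 8063/34) = -4935/68, so the F-coordinate is -7/17.

(18/17, 6/17, -7/17)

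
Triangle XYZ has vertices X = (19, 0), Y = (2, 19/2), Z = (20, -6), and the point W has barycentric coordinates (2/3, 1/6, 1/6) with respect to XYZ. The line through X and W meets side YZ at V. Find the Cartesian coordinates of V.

Line XW meets YZ where the X-coordinate vanishes; zeroing W's X-weight and renormalizing leaves Y, Z-weights 1/6 : 1/6 → (1/2, 1/2).
So V = (1/2)·Y + (1/2)·Z = (11, 7/4).

(11, 7/4)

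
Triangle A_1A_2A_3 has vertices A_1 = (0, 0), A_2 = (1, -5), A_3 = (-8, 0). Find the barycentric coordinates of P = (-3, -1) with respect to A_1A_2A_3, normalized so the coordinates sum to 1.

Signed area of the reference triangle: [A_1A_2A_3] = ½·(0·(-5−0) + 1·(0−0) + (-8)·(0−(-5))) = ½·(0 + 0 − 40) = -20.
[PA_2A_3] = ½·((-3)·(-5−0) + 1·(0−(-1)) + (-8)·(-1−(-5))) = ½·(15 + 1 − 32) = -8, so the A_1-coordinate is (-8)/(-20) = 2/5.
[A_1PA_3] = ½·(0·(-1−0) + (-3)·(0−0) + (-8)·(0−(-1))) = ½·(0 + 0 − 8) = -4, so the A_2-coordinate is 1/5.
[A_1A_2P] = ½·(0·(-5−(-1)) + 1·(-1−0) + (-3)·(0−(-5))) = ½·(0 − 1 − 15) = -8, so the A_3-coordinate is 2/5.
Check: 2/5 + 1/5 + 2/5 = 1.

(2/5, 1/5, 2/5)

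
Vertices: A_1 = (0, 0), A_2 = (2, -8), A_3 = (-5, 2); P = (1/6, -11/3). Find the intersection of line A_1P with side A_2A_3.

(1/4, -11/2)

Barycentric coordinates of P with respect to A_1A_2A_3: (1/3, 1/2, 1/6).
On side A_2A_3 the A_1-coordinate is zero; dropping P's A_1-weight 1/3 and renormalizing the remaining 1/2 : 1/6 gives weights 3/4, 1/4 on A_2, A_3.
Q = (3/4)·(2, -8) + (1/4)·(-5, 2) = (1/4, -11/2).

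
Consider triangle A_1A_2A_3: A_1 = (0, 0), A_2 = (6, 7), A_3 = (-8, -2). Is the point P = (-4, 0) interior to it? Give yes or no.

Barycentric coordinates of P: (2/11, 2/11, 7/11).
The three coordinates are positive, positive, positive; a point is interior exactly when all three are positive.

yes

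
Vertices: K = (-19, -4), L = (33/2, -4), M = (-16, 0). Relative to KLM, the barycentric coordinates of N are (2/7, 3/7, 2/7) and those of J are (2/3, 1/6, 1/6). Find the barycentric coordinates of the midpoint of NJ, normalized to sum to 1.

Since both coordinate triples sum to 1, the midpoint's barycentrics are the componentwise average.
(2/7+2/3)/2 = 10/21; similarly 25/84 and 19/84.

(10/21, 25/84, 19/84)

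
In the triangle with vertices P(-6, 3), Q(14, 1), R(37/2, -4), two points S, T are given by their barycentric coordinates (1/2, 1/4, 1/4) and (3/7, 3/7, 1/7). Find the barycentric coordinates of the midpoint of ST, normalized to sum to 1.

(13/28, 19/56, 11/56)

Since both coordinate triples sum to 1, the midpoint's barycentrics are the componentwise average.
(1/2+3/7)/2 = 13/28; similarly 19/56 and 11/56.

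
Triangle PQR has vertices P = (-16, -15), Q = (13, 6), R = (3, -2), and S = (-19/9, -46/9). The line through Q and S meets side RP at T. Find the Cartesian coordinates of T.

(-29/3, -32/3)

Barycentric coordinates of S with respect to PQR: (4/9, 1/3, 2/9).
On side RP the Q-coordinate is zero; dropping S's Q-weight 1/3 and renormalizing the remaining 2/9 : 4/9 gives weights 1/3, 2/3 on R, P.
T = (1/3)·(3, -2) + (2/3)·(-16, -15) = (-29/3, -32/3).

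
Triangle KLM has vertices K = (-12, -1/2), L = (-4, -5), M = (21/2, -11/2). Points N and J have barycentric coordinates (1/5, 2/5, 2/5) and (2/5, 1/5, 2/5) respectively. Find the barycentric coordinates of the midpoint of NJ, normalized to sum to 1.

(3/10, 3/10, 2/5)

Since both coordinate triples sum to 1, the midpoint's barycentrics are the componentwise average.
(1/5+2/5)/2 = 3/10; similarly 3/10 and 2/5.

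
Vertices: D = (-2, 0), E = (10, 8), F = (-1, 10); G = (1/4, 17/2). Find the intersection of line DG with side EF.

Barycentric coordinates of G with respect to DEF: (1/8, 1/8, 3/4).
On side EF the D-coordinate is zero; dropping G's D-weight 1/8 and renormalizing the remaining 1/8 : 3/4 gives weights 1/7, 6/7 on E, F.
H = (1/7)·(10, 8) + (6/7)·(-1, 10) = (4/7, 68/7).

(4/7, 68/7)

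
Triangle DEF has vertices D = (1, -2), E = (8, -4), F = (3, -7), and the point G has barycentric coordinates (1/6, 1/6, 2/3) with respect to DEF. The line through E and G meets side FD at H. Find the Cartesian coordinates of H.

Line EG meets FD where the E-coordinate vanishes; zeroing G's E-weight and renormalizing leaves F, D-weights 2/3 : 1/6 → (4/5, 1/5).
So H = (4/5)·F + (1/5)·D = (13/5, -6).

(13/5, -6)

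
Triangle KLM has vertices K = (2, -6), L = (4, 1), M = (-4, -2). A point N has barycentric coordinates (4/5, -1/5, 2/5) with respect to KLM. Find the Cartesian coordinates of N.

(-4/5, -29/5)

N = (4/5)·K + (-1/5)·L + (2/5)·M.
x-coordinate: (4/5)·2 + (-1/5)·4 + (2/5)·(-4) = -4/5.
y-coordinate: (4/5)·(-6) + (-1/5)·1 + (2/5)·(-2) = -29/5.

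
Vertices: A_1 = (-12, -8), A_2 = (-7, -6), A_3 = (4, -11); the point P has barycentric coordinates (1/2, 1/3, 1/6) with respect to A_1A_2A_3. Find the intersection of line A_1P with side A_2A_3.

(-10/3, -23/3)

Line A_1P meets A_2A_3 where the A_1-coordinate vanishes; zeroing P's A_1-weight and renormalizing leaves A_2, A_3-weights 1/3 : 1/6 → (2/3, 1/3).
So Q = (2/3)·A_2 + (1/3)·A_3 = (-10/3, -23/3).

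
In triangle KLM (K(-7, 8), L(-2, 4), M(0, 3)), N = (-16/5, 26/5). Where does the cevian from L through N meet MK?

(-7/2, 11/2)

Barycentric coordinates of N with respect to KLM: (2/5, 1/5, 2/5).
On side MK the L-coordinate is zero; dropping N's L-weight 1/5 and renormalizing the remaining 2/5 : 2/5 gives weights 1/2, 1/2 on M, K.
J = (1/2)·(0, 3) + (1/2)·(-7, 8) = (-7/2, 11/2).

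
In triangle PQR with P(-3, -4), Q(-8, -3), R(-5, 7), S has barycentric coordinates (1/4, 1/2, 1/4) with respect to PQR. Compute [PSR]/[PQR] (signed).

The signed ratio [PSR]/[PQR] equals the barycentric coordinate of S at vertex Q, which is 1/2.

1/2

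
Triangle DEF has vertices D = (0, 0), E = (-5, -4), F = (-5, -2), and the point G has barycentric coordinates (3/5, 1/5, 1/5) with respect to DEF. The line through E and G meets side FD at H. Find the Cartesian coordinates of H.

Line EG meets FD where the E-coordinate vanishes; zeroing G's E-weight and renormalizing leaves F, D-weights 1/5 : 3/5 → (1/4, 3/4).
So H = (1/4)·F + (3/4)·D = (-5/4, -1/2).

(-5/4, -1/2)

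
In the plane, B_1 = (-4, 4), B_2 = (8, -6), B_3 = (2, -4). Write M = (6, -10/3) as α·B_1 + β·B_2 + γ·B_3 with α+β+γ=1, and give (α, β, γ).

(1/3, 1, -1/3)

Signed area of the reference triangle: [B_1B_2B_3] = ½·((-4)·(-6−(-4)) + 8·(-4−4) + 2·(4−(-6))) = ½·(8 − 64 + 20) = -18.
[MB_2B_3] = ½·(6·(-6−(-4)) + 8·(-4−(-10/3)) + 2·(-10/3−(-6))) = ½·(-12 − 16/3 + 16/3) = -6, so the B_1-coordinate is (-6)/(-18) = 1/3.
[B_1MB_3] = ½·((-4)·(-10/3−(-4)) + 6·(-4−4) + 2·(4−(-10/3))) = ½·(-8/3 − 48 + 44/3) = -18, so the B_2-coordinate is 1.
[B_1B_2M] = ½·((-4)·(-6−(-10/3)) + 8·(-10/3−4) + 6·(4−(-6))) = ½·(32/3 − 176/3 + 60) = 6, so the B_3-coordinate is -1/3.
Check: 1/3 + 1 − 1/3 = 1.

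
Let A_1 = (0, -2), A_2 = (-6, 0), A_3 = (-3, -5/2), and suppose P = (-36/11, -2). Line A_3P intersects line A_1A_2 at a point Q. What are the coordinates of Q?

(-4, -2/3)

Barycentric coordinates of P with respect to A_1A_2A_3: (1/11, 2/11, 8/11).
On side A_1A_2 the A_3-coordinate is zero; dropping P's A_3-weight 8/11 and renormalizing the remaining 1/11 : 2/11 gives weights 1/3, 2/3 on A_1, A_2.
Q = (1/3)·(0, -2) + (2/3)·(-6, 0) = (-4, -2/3).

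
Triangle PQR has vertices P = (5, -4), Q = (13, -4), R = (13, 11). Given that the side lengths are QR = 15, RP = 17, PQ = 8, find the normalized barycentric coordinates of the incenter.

(3/8, 17/40, 1/5)

The incenter has barycentric coordinates proportional to the opposite side lengths: (15 : 17 : 8).
Normalizing by 15+17+8 = 40 gives (3/8, 17/40, 1/5).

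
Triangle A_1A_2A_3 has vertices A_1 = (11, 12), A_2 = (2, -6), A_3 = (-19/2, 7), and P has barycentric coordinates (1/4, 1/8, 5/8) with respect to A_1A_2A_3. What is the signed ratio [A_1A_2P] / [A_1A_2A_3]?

The signed ratio [A_1A_2P]/[A_1A_2A_3] equals the barycentric coordinate of P at vertex A_3, which is 5/8.

5/8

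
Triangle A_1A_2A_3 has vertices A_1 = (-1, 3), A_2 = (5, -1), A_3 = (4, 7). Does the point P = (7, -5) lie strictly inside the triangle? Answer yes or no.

no

Barycentric coordinates of P: (-3/11, 18/11, -4/11).
The three coordinates are negative, positive, negative; a point is interior exactly when all three are positive.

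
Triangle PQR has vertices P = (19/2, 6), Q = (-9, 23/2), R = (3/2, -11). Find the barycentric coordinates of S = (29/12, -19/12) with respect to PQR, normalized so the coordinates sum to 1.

(1/3, 1/6, 1/2)

Signed area of the reference triangle: [PQR] = ½·((19/2)·(23/2−(-11)) + (-9)·(-11−6) + (3/2)·(6−(23/2))) = ½·(855/4 + 153 − 33/4) = 717/4.
[SQR] = ½·((29/12)·(23/2−(-11)) + (-9)·(-11−(-19/12)) + (3/2)·(-19/12−(23/2))) = ½·(435/8 + 339/4 − 157/8) = 239/4, so the P-coordinate is (239/4)/(717/4) = 1/3.
[PSR] = ½·((19/2)·(-19/12−(-11)) + (29/12)·(-11−6) + (3/2)·(6−(-19/12))) = ½·(2147/24 − 493/12 + 91/8) = 239/8, so the Q-coordinate is 1/6.
[PQS] = ½·((19/2)·(23/2−(-19/12)) + (-9)·(-19/12−6) + (29/12)·(6−(23/2))) = ½·(2983/24 + 273/4 − 319/24) = 717/8, so the R-coordinate is 1/2.
Check: 1/3 + 1/6 + 1/2 = 1.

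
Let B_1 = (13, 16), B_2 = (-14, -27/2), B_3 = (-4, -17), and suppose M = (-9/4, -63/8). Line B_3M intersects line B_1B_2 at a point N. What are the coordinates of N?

(-1/2, 5/4)

Barycentric coordinates of M with respect to B_1B_2B_3: (1/4, 1/4, 1/2).
On side B_1B_2 the B_3-coordinate is zero; dropping M's B_3-weight 1/2 and renormalizing the remaining 1/4 : 1/4 gives weights 1/2, 1/2 on B_1, B_2.
N = (1/2)·(13, 16) + (1/2)·(-14, -27/2) = (-1/2, 5/4).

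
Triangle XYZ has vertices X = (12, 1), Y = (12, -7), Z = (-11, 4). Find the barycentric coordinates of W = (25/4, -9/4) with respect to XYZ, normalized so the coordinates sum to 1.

Signed area of the reference triangle: [XYZ] = ½·(12·(-7−4) + 12·(4−1) + (-11)·(1−(-7))) = ½·(-132 + 36 − 88) = -92.
[WYZ] = ½·((25/4)·(-7−4) + 12·(4−(-9/4)) + (-11)·(-9/4−(-7))) = ½·(-275/4 + 75 − 209/4) = -23, so the X-coordinate is (-23)/(-92) = 1/4.
[XWZ] = ½·(12·(-9/4−4) + (25/4)·(4−1) + (-11)·(1−(-9/4))) = ½·(-75 + 75/4 − 143/4) = -46, so the Y-coordinate is 1/2.
[XYW] = ½·(12·(-7−(-9/4)) + 12·(-9/4−1) + (25/4)·(1−(-7))) = ½·(-57 − 39 + 50) = -23, so the Z-coordinate is 1/4.
Check: 1/4 + 1/2 + 1/4 = 1.

(1/4, 1/2, 1/4)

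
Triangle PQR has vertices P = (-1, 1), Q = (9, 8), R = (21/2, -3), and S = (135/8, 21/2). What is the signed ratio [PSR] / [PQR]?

3/2

[PQR] = ½·((-1)·(8−(-3)) + 9·(-3−1) + (21/2)·(1−8)) = ½·(-11 − 36 − 147/2) = -241/4.
[PSR] = ½·((-1)·(21/2−(-3)) + (135/8)·(-3−1) + (21/2)·(1−(21/2))) = ½·(-27/2 − 135/2 − 399/4) = -723/8, so the ratio is (-723/8)/(-241/4) = 3/2.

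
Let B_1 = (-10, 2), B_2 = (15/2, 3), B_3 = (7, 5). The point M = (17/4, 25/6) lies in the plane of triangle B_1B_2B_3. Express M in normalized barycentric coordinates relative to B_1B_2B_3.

Signed area of the reference triangle: [B_1B_2B_3] = ½·((-10)·(3−5) + (15/2)·(5−2) + 7·(2−3)) = ½·(20 + 45/2 − 7) = 71/4.
[MB_2B_3] = ½·((17/4)·(3−5) + (15/2)·(5−(25/6)) + 7·(25/6−3)) = ½·(-17/2 + 25/4 + 49/6) = 71/24, so the B_1-coordinate is (71/24)/(71/4) = 1/6.
[B_1MB_3] = ½·((-10)·(25/6−5) + (17/4)·(5−2) + 7·(2−(25/6))) = ½·(25/3 + 51/4 − 91/6) = 71/24, so the B_2-coordinate is 1/6.
[B_1B_2M] = ½·((-10)·(3−(25/6)) + (15/2)·(25/6−2) + (17/4)·(2−3)) = ½·(35/3 + 65/4 − 17/4) = 71/6, so the B_3-coordinate is 2/3.
Check: 1/6 + 1/6 + 2/3 = 1.

(1/6, 1/6, 2/3)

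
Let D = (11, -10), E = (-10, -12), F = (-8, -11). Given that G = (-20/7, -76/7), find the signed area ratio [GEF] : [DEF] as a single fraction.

2/7

[DEF] = ½·(11·(-12−(-11)) + (-10)·(-11−(-10)) + (-8)·(-10−(-12))) = ½·(-11 + 10 − 16) = -17/2.
[GEF] = ½·((-20/7)·(-12−(-11)) + (-10)·(-11−(-76/7)) + (-8)·(-76/7−(-12))) = ½·(20/7 + 10/7 − 64/7) = -17/7, so the ratio is (-17/7)/(-17/2) = 2/7.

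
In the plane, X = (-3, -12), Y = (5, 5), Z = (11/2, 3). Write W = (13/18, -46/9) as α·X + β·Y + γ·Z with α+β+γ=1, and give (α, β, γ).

Signed area of the reference triangle: [XYZ] = ½·((-3)·(5−3) + 5·(3−(-12)) + (11/2)·(-12−5)) = ½·(-6 + 75 − 187/2) = -49/4.
[WYZ] = ½·((13/18)·(5−3) + 5·(3−(-46/9)) + (11/2)·(-46/9−5)) = ½·(13/9 + 365/9 − 1001/18) = -245/36, so the X-coordinate is (-245/36)/(-49/4) = 5/9.
[XWZ] = ½·((-3)·(-46/9−3) + (13/18)·(3−(-12)) + (11/2)·(-12−(-46/9))) = ½·(73/3 + 65/6 − 341/9) = -49/36, so the Y-coordinate is 1/9.
[XYW] = ½·((-3)·(5−(-46/9)) + 5·(-46/9−(-12)) + (13/18)·(-12−5)) = ½·(-91/3 + 310/9 − 221/18) = -49/12, so the Z-coordinate is 1/3.
Check: 5/9 + 1/9 + 1/3 = 1.

(5/9, 1/9, 1/3)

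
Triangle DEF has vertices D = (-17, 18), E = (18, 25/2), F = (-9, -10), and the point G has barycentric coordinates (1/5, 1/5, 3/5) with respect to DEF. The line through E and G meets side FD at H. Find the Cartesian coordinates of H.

Line EG meets FD where the E-coordinate vanishes; zeroing G's E-weight and renormalizing leaves F, D-weights 3/5 : 1/5 → (3/4, 1/4).
So H = (3/4)·F + (1/4)·D = (-11, -3).

(-11, -3)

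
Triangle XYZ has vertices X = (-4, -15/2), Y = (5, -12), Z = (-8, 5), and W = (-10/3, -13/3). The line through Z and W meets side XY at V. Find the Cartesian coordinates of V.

Barycentric coordinates of W with respect to XYZ: (4/9, 2/9, 1/3).
On side XY the Z-coordinate is zero; dropping W's Z-weight 1/3 and renormalizing the remaining 4/9 : 2/9 gives weights 2/3, 1/3 on X, Y.
V = (2/3)·(-4, -15/2) + (1/3)·(5, -12) = (-1, -9).

(-1, -9)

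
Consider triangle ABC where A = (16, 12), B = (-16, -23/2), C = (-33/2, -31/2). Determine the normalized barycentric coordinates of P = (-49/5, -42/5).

Signed area of the reference triangle: [ABC] = ½·(16·(-23/2−(-31/2)) + (-16)·(-31/2−12) + (-33/2)·(12−(-23/2))) = ½·(64 + 440 − 1551/4) = 465/8.
[PBC] = ½·((-49/5)·(-23/2−(-31/2)) + (-16)·(-31/2−(-42/5)) + (-33/2)·(-42/5−(-23/2))) = ½·(-196/5 + 568/5 − 1023/20) = 93/8, so the A-coordinate is (93/8)/(465/8) = 1/5.
[APC] = ½·(16·(-42/5−(-31/2)) + (-49/5)·(-31/2−12) + (-33/2)·(12−(-42/5))) = ½·(568/5 + 539/2 − 1683/5) = 93/4, so the B-coordinate is 2/5.
[ABP] = ½·(16·(-23/2−(-42/5)) + (-16)·(-42/5−12) + (-49/5)·(12−(-23/2))) = ½·(-248/5 + 1632/5 − 2303/10) = 93/4, so the C-coordinate is 2/5.
Check: 1/5 + 2/5 + 2/5 = 1.

(1/5, 2/5, 2/5)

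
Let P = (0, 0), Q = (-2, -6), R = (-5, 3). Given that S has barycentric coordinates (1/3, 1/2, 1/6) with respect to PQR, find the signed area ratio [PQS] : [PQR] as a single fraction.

The signed ratio [PQS]/[PQR] equals the barycentric coordinate of S at vertex R, which is 1/6.

1/6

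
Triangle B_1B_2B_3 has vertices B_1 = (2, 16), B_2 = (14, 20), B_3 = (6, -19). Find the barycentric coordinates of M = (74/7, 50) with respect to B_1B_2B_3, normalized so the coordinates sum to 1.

(6/7, 1, -6/7)

Signed area of the reference triangle: [B_1B_2B_3] = ½·(2·(20−(-19)) + 14·(-19−16) + 6·(16−20)) = ½·(78 − 490 − 24) = -218.
[MB_2B_3] = ½·((74/7)·(20−(-19)) + 14·(-19−50) + 6·(50−20)) = ½·(2886/7 − 966 + 180) = -1308/7, so the B_1-coordinate is (-1308/7)/(-218) = 6/7.
[B_1MB_3] = ½·(2·(50−(-19)) + (74/7)·(-19−16) + 6·(16−50)) = ½·(138 − 370 − 204) = -218, so the B_2-coordinate is 1.
[B_1B_2M] = ½·(2·(20−50) + 14·(50−16) + (74/7)·(16−20)) = ½·(-60 + 476 − 296/7) = 1308/7, so the B_3-coordinate is -6/7.
Check: 6/7 + 1 − 6/7 = 1.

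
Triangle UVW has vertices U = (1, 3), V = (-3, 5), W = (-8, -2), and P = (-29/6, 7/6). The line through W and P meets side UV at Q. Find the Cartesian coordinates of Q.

(-5/3, 13/3)

Barycentric coordinates of P with respect to UVW: (1/6, 1/3, 1/2).
On side UV the W-coordinate is zero; dropping P's W-weight 1/2 and renormalizing the remaining 1/6 : 1/3 gives weights 1/3, 2/3 on U, V.
Q = (1/3)·(1, 3) + (2/3)·(-3, 5) = (-5/3, 13/3).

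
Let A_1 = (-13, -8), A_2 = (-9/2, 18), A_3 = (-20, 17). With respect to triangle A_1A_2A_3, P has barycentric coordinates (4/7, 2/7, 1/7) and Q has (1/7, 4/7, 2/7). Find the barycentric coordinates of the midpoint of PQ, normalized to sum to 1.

Since both coordinate triples sum to 1, the midpoint's barycentrics are the componentwise average.
(4/7+1/7)/2 = 5/14; similarly 3/7 and 3/14.

(5/14, 3/7, 3/14)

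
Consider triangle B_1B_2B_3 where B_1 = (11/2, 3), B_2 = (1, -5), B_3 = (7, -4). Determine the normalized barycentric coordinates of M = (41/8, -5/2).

Signed area of the reference triangle: [B_1B_2B_3] = ½·((11/2)·(-5−(-4)) + 1·(-4−3) + 7·(3−(-5))) = ½·(-11/2 − 7 + 56) = 87/4.
[MB_2B_3] = ½·((41/8)·(-5−(-4)) + 1·(-4−(-5/2)) + 7·(-5/2−(-5))) = ½·(-41/8 − 3/2 + 35/2) = 87/16, so the B_1-coordinate is (87/16)/(87/4) = 1/4.
[B_1MB_3] = ½·((11/2)·(-5/2−(-4)) + (41/8)·(-4−3) + 7·(3−(-5/2))) = ½·(33/4 − 287/8 + 77/2) = 87/16, so the B_2-coordinate is 1/4.
[B_1B_2M] = ½·((11/2)·(-5−(-5/2)) + 1·(-5/2−3) + (41/8)·(3−(-5))) = ½·(-55/4 − 11/2 + 41) = 87/8, so the B_3-coordinate is 1/2.

(1/4, 1/4, 1/2)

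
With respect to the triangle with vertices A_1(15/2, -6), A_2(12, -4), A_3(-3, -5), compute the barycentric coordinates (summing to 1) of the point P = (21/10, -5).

Signed area of the reference triangle: [A_1A_2A_3] = ½·((15/2)·(-4−(-5)) + 12·(-5−(-6)) + (-3)·(-6−(-4))) = ½·(15/2 + 12 + 6) = 51/4.
[PA_2A_3] = ½·((21/10)·(-4−(-5)) + 12·(-5−(-5)) + (-3)·(-5−(-4))) = ½·(21/10 + 0 + 3) = 51/20, so the A_1-coordinate is (51/20)/(51/4) = 1/5.
[A_1PA_3] = ½·((15/2)·(-5−(-5)) + (21/10)·(-5−(-6)) + (-3)·(-6−(-5))) = ½·(0 + 21/10 + 3) = 51/20, so the A_2-coordinate is 1/5.
[A_1A_2P] = ½·((15/2)·(-4−(-5)) + 12·(-5−(-6)) + (21/10)·(-6−(-4))) = ½·(15/2 + 12 − 21/5) = 153/20, so the A_3-coordinate is 3/5.

(1/5, 1/5, 3/5)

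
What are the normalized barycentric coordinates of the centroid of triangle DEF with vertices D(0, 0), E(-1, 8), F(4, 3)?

The centroid is the average of the vertices, so each weight is 1/3.

(1/3, 1/3, 1/3)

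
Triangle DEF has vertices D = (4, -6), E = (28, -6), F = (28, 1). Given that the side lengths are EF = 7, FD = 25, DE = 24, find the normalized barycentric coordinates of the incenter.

The incenter has barycentric coordinates proportional to the opposite side lengths: (7 : 25 : 24).
Normalizing by 7+25+24 = 56 gives (1/8, 25/56, 3/7).

(1/8, 25/56, 3/7)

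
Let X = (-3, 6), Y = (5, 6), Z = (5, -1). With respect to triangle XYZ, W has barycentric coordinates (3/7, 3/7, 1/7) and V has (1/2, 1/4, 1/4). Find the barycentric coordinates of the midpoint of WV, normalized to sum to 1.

(13/28, 19/56, 11/56)

Since both coordinate triples sum to 1, the midpoint's barycentrics are the componentwise average.
(3/7+1/2)/2 = 13/28; similarly 19/56 and 11/56.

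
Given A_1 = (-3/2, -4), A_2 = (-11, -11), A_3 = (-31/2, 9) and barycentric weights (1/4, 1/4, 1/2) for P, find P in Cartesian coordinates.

P = (1/4)·A_1 + (1/4)·A_2 + (1/2)·A_3.
x-coordinate: (1/4)·(-3/2) + (1/4)·(-11) + (1/2)·(-31/2) = -87/8.
y-coordinate: (1/4)·(-4) + (1/4)·(-11) + (1/2)·9 = 3/4.

(-87/8, 3/4)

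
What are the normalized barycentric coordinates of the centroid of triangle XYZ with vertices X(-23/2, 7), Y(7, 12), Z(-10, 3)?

(1/3, 1/3, 1/3)

The centroid is the average of the vertices, so each weight is 1/3.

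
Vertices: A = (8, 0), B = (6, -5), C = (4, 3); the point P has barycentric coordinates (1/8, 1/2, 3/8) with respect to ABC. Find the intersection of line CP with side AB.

(32/5, -4)

Line CP meets AB where the C-coordinate vanishes; zeroing P's C-weight and renormalizing leaves A, B-weights 1/8 : 1/2 → (1/5, 4/5).
So Q = (1/5)·A + (4/5)·B = (32/5, -4).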